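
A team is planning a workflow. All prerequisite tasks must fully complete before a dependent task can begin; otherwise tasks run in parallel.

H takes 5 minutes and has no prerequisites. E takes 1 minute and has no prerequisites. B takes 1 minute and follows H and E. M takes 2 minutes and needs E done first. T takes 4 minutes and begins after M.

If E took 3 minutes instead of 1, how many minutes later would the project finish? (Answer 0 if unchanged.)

2

As given, the longest chain is E→M→T = 1+2+4 = 7, so the finish is 7 minutes.
E lies on that path, so at 3 minutes the path becomes 9 minutes.
That remains the longest chain; total 9 minutes.
Change in finish: 9 − 7 = +2 minutes.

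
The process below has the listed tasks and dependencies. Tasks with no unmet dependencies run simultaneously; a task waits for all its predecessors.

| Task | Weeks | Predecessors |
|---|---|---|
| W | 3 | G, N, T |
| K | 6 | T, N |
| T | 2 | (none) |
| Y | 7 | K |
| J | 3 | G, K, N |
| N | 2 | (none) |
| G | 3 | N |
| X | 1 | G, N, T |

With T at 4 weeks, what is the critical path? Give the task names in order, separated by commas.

As given, the longest chain is T→K→Y = 2+6+7 = 15, so the finish is 15 weeks.
T is on the critical path; changing it to 4 makes that path 17 weeks.
No other chain overtakes it, so the finish is 17 weeks.

T, K, Y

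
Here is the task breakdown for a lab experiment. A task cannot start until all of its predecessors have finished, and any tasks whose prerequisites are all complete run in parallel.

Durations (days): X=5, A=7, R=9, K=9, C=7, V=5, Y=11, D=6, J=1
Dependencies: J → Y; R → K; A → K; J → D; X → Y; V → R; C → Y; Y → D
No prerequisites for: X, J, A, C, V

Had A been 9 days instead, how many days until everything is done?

The binding path is C→Y→D = 7+11+6 = 24; finish at 24 days.
A has 8 days of float (longest path through it is 16).
That remains the longest chain; total 24 days.

24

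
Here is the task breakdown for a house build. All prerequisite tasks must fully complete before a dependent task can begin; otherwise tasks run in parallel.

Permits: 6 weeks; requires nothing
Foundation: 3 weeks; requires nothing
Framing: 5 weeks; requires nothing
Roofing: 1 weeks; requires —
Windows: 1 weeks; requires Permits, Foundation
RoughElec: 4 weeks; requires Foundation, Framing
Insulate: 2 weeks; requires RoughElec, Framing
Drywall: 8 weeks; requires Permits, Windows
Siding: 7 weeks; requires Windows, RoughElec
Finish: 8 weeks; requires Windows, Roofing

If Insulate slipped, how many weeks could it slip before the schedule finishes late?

Framing→RoughElec→Siding = 5+4+7 = 16 sets the makespan at 16 weeks.
The longest chain containing Insulate totals 11 weeks.
Slack of Insulate = 14 − 9 = 5 weeks.

5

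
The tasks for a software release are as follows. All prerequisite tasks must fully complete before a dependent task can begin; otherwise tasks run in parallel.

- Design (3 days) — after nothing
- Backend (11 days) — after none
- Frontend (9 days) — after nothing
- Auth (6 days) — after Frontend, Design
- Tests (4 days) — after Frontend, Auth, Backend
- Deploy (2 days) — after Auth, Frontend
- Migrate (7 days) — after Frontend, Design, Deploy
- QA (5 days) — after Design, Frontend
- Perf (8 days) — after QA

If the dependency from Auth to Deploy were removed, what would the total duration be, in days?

22

Original critical path: Frontend→Auth→Deploy→Migrate = 9+6+2+7 = 24 ⇒ 24 days.
Without Auth→Deploy, Deploy's earliest start moves from 15 to 9.
After: Frontend→QA→Perf = 9+5+8 = 22 → 22 days.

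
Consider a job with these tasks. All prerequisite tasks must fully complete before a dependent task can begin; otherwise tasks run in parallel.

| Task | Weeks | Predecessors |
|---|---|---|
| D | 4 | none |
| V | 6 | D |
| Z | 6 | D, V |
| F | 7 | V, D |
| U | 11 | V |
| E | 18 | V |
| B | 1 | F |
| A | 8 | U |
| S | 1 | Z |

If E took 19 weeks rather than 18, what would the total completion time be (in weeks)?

29

Baseline: D→V→U→A = 4+6+11+8 = 29 → 29 weeks.
E is off the critical path — its longest chain is 28 weeks, giving 1 of slack.
The critical path is still D→V→U→A; finish is now 29 weeks.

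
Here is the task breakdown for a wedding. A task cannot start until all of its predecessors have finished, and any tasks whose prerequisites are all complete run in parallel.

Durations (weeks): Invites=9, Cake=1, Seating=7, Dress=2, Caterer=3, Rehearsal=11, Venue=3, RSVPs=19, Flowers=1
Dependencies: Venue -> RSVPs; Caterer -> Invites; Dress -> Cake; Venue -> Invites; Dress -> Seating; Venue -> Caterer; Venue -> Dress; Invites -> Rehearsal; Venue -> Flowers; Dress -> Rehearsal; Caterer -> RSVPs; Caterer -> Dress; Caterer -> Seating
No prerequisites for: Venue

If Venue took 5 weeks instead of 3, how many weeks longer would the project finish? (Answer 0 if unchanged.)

As given, the longest chain is Venue→Caterer→Invites→Rehearsal = 3+3+9+11 = 26, so the finish is 26 weeks.
Venue is on the critical path; changing it to 5 makes that path 28 weeks.
The critical path is still Venue→Caterer→Invites→Rehearsal; finish is now 28 weeks.
Change in finish: 28 − 26 = +2 weeks.

2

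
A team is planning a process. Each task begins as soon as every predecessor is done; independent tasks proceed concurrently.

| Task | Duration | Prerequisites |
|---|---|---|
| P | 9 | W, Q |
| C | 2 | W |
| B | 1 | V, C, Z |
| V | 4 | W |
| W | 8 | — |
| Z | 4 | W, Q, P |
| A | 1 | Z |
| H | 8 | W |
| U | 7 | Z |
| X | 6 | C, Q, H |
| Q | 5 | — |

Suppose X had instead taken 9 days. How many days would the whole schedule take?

As given, the longest chain is W→P→Z→U = 8+9+4+7 = 28, so the finish is 28 days.
X has 6 days of float (longest path through it is 22).
The critical path is still W→P→Z→U; finish is now 28 days.

28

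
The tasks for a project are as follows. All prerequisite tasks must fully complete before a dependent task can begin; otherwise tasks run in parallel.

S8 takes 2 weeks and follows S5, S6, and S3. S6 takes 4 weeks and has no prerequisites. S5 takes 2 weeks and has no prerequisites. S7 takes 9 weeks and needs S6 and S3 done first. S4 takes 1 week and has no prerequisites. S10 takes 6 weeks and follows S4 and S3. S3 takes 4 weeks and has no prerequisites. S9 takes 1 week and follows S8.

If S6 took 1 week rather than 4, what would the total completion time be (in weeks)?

13

As given, the longest chain is S6→S7 = 4+9 = 13, so the finish is 13 weeks.
S6 lies on that path, so at 1 week the path becomes 10 weeks.
The binding chain switches to S3→S7 = 4+9 = 13; finish 13 weeks.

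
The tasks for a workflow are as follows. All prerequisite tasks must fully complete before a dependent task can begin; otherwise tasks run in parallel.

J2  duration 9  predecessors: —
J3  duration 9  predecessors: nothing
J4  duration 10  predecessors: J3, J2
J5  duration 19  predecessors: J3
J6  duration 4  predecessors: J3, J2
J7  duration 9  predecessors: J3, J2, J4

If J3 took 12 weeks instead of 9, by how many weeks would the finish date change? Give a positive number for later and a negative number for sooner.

The binding path is J3→J4→J7 = 9+10+9 = 28; finish at 28 weeks.
J3 is on the critical path; changing it to 12 makes that path 31 weeks.
That remains the longest chain; total 31 weeks.
Change in finish: 31 − 28 = +3 weeks.

3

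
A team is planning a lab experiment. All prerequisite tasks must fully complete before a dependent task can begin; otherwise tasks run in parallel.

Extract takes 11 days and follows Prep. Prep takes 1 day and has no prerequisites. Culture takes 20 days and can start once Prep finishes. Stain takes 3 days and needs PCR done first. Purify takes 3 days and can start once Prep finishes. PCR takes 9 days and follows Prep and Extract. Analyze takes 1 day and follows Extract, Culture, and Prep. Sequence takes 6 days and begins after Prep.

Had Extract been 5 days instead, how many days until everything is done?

22

Baseline: Prep→Extract→PCR→Stain = 1+11+9+3 = 24 → 24 days.
Extract lies on that path, so at 5 days the path becomes 18 days.
Now Prep→Culture→Analyze = 1+20+1 = 22 is longest, so the finish becomes 22 days.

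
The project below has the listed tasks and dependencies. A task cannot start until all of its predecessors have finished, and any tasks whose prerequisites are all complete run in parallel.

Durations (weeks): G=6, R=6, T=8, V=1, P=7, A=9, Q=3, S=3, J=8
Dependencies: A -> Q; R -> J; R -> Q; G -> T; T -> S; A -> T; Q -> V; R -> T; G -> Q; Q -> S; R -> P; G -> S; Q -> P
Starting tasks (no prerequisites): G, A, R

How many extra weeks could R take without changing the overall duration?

A→T→S = 9+8+3 = 20 sets the makespan at 20 weeks.
R finishes as early as 6 and must finish by 9.
Slack of R = 3 − 0 = 3 weeks.

3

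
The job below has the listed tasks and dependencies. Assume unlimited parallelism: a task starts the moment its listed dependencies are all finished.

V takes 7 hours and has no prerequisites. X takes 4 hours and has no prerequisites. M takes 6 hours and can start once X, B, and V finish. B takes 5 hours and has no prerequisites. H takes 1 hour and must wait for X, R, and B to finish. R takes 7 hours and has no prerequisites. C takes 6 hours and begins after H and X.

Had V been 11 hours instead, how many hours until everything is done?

Actual critical path: R→H→C = 7+1+6 = 14 ⇒ 14 hours.
The longest path through V is only 13 hours, so V has float 1.
Now V→M = 11+6 = 17 is longest, so the finish becomes 17 hours.

17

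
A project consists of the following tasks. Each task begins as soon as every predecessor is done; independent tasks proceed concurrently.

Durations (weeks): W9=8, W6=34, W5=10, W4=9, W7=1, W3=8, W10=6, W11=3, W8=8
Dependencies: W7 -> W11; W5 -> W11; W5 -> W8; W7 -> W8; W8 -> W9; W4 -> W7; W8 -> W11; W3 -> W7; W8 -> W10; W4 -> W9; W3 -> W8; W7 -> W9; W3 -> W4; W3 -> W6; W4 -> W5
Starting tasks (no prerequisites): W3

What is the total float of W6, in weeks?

1

The longest chain is W3→W4→W5→W8→W9 = 8+9+10+8+8 = 43; overall finish 43 weeks.
W6 finishes as early as 42 and must finish by 43.
Slack of W6 = 9 − 8 = 1 week.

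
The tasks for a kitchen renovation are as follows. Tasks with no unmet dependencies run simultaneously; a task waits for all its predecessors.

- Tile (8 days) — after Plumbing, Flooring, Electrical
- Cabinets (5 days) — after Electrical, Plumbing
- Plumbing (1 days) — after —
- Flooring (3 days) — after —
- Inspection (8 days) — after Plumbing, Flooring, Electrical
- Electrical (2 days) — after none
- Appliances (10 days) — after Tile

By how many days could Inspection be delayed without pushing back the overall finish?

10

Flooring→Tile→Appliances = 3+8+10 = 21 sets the makespan at 21 days.
Longest path through Inspection: 11 days (earliest finish 11, latest finish 21).
Slack of Inspection = 13 − 3 = 10 days.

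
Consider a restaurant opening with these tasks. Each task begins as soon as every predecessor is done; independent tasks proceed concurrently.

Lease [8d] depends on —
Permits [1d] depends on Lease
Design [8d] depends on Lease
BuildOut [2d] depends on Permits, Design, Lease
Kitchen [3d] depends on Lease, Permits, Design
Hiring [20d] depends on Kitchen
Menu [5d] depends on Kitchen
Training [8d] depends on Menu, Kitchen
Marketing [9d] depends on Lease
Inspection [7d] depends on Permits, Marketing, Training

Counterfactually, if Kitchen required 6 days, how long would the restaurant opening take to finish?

The binding path is Lease→Design→Kitchen→Hiring = 8+8+3+20 = 39; finish at 39 days.
Kitchen lies on that path, so at 6 days the path becomes 42 days.
No other chain overtakes it, so the finish is 42 days.

42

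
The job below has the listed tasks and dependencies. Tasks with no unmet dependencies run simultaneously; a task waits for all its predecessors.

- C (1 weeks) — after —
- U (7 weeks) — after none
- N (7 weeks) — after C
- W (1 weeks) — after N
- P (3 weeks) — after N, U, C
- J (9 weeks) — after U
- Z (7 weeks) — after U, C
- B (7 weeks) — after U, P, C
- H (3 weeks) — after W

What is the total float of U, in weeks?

C→N→P→B = 1+7+3+7 = 18 sets the makespan at 18 weeks.
U finishes as early as 7 and must finish by 8.
Float = 18 − 17 = 1.

1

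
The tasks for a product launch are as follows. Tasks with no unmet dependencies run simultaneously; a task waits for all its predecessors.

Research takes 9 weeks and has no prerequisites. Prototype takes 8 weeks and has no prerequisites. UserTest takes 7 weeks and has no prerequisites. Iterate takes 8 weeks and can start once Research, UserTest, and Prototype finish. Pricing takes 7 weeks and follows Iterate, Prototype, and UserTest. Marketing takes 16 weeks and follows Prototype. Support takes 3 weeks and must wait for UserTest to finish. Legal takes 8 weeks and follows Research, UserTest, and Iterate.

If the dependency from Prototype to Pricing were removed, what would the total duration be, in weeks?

Original critical path: Research→Iterate→Legal = 9+8+8 = 25 ⇒ 25 weeks.
Dropping Prototype→Pricing doesn't change Pricing's earliest start (17); another predecessor still binds.
New critical path: Research→Iterate→Legal = 9+8+8 = 25 ⇒ 25 weeks.

25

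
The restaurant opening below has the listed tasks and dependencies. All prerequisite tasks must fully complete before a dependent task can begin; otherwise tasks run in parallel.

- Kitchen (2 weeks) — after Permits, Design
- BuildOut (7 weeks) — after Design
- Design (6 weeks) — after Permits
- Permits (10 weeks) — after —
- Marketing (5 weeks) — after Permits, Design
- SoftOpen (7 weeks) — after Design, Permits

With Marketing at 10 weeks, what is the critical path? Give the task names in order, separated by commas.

Permits, Design, Marketing

Actual critical path: Permits→Design→BuildOut = 10+6+7 = 23 ⇒ 23 weeks.
Marketing is off the critical path — its longest chain is 21 weeks, giving 2 of slack.
The binding chain switches to Permits→Design→Marketing = 10+6+10 = 26; finish 26 weeks.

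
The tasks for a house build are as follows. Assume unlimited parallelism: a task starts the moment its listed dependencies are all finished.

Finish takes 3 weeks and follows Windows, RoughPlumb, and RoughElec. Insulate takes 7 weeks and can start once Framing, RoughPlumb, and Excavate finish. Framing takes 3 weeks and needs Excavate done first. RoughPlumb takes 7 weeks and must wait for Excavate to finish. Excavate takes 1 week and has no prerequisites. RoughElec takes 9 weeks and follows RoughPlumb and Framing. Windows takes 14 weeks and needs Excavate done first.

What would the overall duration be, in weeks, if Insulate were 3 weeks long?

Actual critical path: Excavate→RoughPlumb→RoughElec→Finish = 1+7+9+3 = 20 ⇒ 20 weeks.
Insulate is off the critical path — its longest chain is 15 weeks, giving 5 of slack.
The critical path is still Excavate→RoughPlumb→RoughElec→Finish; finish is now 20 weeks.

20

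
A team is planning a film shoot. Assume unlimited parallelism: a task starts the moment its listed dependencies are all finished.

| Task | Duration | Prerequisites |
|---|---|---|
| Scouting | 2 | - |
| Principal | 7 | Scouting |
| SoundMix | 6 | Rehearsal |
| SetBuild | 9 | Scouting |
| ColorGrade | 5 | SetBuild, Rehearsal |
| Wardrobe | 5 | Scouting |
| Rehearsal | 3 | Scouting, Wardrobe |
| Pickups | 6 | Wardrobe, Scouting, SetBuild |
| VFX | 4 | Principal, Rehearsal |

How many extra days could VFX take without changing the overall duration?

The longest chain is Scouting→SetBuild→Pickups = 2+9+6 = 17; overall finish 17 days.
Longest path through VFX: 14 days (earliest finish 14, latest finish 17).
Float = 17 − 14 = 3.

3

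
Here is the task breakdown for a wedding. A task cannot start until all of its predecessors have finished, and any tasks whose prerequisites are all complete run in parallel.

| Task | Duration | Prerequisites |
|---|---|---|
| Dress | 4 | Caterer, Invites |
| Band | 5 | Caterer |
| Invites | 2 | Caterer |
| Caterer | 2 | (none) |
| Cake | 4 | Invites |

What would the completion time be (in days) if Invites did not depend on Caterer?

7

Original critical path: Caterer→Invites→Dress = 2+2+4 = 8 ⇒ 8 days.
Without Caterer→Invites, Invites's earliest start moves from 2 to 0.
After: Caterer→Band = 2+5 = 7 → 7 days.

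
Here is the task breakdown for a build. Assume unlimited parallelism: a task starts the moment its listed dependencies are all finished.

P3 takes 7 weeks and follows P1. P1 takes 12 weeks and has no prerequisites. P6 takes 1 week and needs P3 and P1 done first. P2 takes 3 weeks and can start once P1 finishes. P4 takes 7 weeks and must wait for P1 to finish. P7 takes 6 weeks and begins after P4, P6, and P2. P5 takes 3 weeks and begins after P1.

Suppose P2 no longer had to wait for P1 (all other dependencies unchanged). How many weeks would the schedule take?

26

Original critical path: P1→P3→P6→P7 = 12+7+1+6 = 26 ⇒ 26 weeks.
Without P1→P2, P2's earliest start moves from 12 to 0.
After: P1→P3→P6→P7 = 12+7+1+6 = 26 → 26 weeks.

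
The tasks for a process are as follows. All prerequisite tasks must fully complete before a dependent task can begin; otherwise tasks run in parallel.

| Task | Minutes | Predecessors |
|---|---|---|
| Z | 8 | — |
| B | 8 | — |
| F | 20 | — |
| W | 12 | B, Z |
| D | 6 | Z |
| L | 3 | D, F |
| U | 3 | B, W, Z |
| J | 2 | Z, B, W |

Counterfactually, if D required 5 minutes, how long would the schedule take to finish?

23

As given, the longest chain is Z→W→U = 8+12+3 = 23, so the finish is 23 minutes.
D has 6 minutes of float (longest path through it is 17).
That remains the longest chain; total 23 minutes.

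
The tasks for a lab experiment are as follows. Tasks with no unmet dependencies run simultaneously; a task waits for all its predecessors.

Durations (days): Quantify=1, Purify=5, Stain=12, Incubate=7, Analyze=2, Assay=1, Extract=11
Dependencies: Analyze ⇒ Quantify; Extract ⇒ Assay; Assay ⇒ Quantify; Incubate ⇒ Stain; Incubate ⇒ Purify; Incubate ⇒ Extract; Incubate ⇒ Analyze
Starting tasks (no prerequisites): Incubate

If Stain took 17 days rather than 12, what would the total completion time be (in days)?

As given, the longest chain is Incubate→Extract→Assay→Quantify = 7+11+1+1 = 20, so the finish is 20 days.
The longest path through Stain is only 19 days, so Stain has float 1.
The binding chain switches to Incubate→Stain = 7+17 = 24; finish 24 days.

24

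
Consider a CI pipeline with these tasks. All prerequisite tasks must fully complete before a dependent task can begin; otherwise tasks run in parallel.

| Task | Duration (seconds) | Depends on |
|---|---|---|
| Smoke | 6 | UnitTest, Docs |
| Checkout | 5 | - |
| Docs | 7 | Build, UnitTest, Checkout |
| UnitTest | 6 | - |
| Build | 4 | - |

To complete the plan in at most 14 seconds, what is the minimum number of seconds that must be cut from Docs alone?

Current finish: 19 seconds; target: 14.
Docs is on every critical path, so each second cut from Docs cuts the finish by one (this holds down to a finish of 13).
Need 19 − 14 = 5 seconds off Docs → Docs becomes 2 seconds, finish becomes 14.

5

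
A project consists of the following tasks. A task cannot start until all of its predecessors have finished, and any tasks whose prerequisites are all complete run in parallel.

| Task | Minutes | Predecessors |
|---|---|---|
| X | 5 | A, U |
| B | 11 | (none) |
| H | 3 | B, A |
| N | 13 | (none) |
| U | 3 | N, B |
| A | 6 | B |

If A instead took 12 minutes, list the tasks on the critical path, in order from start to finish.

Critical path before the change: B→A→X = 11+6+5 = 22 giving 22 minutes.
A lies on that path, so at 12 minutes the path becomes 28 minutes.
That remains the longest chain; total 28 minutes.

B, A, X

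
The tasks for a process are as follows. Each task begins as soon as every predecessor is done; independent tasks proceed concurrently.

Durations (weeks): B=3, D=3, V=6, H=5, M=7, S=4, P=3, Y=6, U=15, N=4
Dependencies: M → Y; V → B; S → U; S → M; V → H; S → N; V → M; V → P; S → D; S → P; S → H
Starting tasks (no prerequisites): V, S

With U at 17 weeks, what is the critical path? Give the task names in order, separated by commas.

S, U

Critical path before the change: S→U = 4+15 = 19 giving 19 weeks.
Since U is critical, the +2 change carries straight to that chain (now 21 weeks).
The critical path is still S→U; finish is now 21 weeks.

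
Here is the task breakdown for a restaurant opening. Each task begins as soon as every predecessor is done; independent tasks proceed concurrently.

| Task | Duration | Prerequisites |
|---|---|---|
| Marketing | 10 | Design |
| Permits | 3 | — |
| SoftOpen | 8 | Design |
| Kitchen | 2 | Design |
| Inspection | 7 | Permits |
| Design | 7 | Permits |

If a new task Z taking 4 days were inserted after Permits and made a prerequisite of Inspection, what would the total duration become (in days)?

Originally the schedule takes 20 days.
With Z inserted, Inspection now waits for max(Permits, Z).
New critical path: Permits→Design→Marketing = 3+7+10 = 20 ⇒ 20 days.

20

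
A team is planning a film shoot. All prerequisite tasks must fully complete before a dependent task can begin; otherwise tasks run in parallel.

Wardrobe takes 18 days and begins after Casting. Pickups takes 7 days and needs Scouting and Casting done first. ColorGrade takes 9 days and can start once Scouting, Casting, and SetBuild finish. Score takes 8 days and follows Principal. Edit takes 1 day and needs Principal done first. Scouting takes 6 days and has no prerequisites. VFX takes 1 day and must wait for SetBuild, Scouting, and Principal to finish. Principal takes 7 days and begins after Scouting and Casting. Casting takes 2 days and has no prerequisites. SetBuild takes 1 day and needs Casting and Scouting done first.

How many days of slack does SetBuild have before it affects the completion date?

Scouting→Principal→Score = 6+7+8 = 21 sets the makespan at 21 days.
SetBuild finishes as early as 7 and must finish by 12.
So SetBuild can slip 12 − 7 = 5 days.

5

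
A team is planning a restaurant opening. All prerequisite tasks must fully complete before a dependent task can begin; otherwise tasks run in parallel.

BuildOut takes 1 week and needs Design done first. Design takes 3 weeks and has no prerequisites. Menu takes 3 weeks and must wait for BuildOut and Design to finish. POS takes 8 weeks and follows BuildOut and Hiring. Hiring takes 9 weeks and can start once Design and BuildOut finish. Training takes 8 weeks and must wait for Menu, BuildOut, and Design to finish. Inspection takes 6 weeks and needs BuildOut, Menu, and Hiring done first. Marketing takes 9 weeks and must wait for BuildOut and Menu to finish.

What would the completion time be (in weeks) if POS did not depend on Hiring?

19

Before: longest chain Design→BuildOut→Hiring→POS = 3+1+9+8 = 21, finish 21.
Without Hiring→POS, POS's earliest start moves from 13 to 4.
The longest chain is now Design→BuildOut→Hiring→Inspection = 3+1+9+6 = 19, so the project takes 19 weeks.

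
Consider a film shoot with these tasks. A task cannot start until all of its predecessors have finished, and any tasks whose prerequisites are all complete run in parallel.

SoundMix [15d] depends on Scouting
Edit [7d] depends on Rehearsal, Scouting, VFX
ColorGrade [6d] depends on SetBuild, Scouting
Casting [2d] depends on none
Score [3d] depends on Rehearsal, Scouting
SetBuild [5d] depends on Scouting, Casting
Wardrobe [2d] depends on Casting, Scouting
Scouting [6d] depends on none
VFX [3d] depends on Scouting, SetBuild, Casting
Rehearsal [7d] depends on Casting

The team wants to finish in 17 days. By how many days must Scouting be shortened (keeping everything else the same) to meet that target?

Current finish: 21 days; target: 17.
Scouting is on every critical path, so each day cut from Scouting cuts the finish by one (this holds down to a finish of 17).
Need 21 − 17 = 4 days off Scouting → Scouting becomes 2 days, finish becomes 17.

4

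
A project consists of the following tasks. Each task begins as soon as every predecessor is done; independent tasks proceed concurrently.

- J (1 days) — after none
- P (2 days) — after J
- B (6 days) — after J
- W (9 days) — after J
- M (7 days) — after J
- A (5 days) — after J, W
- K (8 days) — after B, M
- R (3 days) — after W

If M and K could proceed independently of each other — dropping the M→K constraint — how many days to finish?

With the dependency in place, J→M→K = 1+7+8 = 16 sets the finish at 16 days.
Without M→K, K's earliest start moves from 8 to 7.
The longest chain is now J→B→K = 1+6+8 = 15, so the schedule takes 15 days.

15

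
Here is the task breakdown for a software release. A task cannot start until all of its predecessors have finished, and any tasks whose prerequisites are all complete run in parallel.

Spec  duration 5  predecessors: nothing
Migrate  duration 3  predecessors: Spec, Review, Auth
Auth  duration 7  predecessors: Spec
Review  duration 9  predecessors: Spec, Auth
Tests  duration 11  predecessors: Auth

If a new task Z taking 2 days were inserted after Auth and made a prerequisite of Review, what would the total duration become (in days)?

26

Originally the project takes 24 days.
With Z inserted, Review now waits for max(Spec, Auth, Z).
New critical path: Spec→Auth→Z→Review→Migrate = 5+7+2+9+3 = 26 ⇒ 26 days.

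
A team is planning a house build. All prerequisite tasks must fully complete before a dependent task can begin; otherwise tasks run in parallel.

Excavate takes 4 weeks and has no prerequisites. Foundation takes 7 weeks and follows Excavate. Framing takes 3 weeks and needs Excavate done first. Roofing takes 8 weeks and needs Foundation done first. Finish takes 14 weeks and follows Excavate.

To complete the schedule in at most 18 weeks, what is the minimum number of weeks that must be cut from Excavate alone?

Current finish: 19 weeks; target: 18.
Excavate is on every critical path, so each week cut from Excavate cuts the finish by one (this holds down to a finish of 16).
Need 19 − 18 = 1 week off Excavate → Excavate becomes 3 weeks, finish becomes 18.

1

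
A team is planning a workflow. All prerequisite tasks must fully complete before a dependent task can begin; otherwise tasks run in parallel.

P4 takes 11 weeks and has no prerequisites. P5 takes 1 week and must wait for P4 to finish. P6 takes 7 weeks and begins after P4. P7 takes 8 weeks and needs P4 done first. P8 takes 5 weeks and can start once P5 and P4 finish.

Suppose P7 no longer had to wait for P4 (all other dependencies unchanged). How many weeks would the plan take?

Before: longest chain P4→P7 = 11+8 = 19, finish 19.
Without P4→P7, P7's earliest start moves from 11 to 0.
New critical path: P4→P6 = 11+7 = 18 ⇒ 18 weeks.

18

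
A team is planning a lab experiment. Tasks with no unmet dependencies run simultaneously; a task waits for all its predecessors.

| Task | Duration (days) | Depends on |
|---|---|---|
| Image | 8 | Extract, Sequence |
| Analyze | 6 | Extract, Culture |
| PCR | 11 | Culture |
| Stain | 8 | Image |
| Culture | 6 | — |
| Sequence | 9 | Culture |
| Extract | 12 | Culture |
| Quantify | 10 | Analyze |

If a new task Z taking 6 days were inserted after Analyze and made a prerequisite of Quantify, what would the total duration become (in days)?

40

Originally the lab experiment takes 34 days.
With Z inserted, Quantify now waits for max(Analyze, Z).
New critical path: Culture→Extract→Analyze→Z→Quantify = 6+12+6+6+10 = 40 ⇒ 40 days.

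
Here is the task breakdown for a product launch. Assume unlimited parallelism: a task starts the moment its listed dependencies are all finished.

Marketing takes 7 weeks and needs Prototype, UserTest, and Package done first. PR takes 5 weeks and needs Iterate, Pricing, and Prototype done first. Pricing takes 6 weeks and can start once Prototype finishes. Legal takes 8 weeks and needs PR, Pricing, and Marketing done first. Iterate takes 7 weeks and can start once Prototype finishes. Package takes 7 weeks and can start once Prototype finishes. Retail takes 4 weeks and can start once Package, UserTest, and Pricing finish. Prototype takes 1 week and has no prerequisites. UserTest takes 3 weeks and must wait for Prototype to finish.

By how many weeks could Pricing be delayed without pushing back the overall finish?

3

Critical path: Prototype→Package→Marketing→Legal = 1+7+7+8 = 23, so the finish is 23 weeks.
The longest chain containing Pricing totals 20 weeks.
Float = 23 − 20 = 3.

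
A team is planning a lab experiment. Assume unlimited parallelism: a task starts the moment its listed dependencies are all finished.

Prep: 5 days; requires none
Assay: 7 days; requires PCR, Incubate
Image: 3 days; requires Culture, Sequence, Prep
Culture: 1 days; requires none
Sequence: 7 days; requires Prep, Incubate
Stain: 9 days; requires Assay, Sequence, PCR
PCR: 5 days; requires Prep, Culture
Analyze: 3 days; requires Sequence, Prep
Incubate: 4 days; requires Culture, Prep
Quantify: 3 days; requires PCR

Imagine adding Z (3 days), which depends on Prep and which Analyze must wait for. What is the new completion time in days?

Originally the job takes 26 days.
With Z inserted, Analyze now waits for max(Sequence, Prep, Z).
New critical path: Prep→PCR→Assay→Stain = 5+5+7+9 = 26 ⇒ 26 days.

26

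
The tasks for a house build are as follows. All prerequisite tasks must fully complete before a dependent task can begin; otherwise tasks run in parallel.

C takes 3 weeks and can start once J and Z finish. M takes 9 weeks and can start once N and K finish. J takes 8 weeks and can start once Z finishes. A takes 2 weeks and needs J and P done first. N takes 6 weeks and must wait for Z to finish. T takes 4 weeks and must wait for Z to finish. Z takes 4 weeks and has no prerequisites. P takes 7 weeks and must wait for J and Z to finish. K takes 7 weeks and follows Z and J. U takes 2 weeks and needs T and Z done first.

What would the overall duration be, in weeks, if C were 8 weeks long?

Critical path before the change: Z→J→K→M = 4+8+7+9 = 28 giving 28 weeks.
C is off the critical path — its longest chain is 15 weeks, giving 13 of slack.
No other chain overtakes it, so the finish is 28 weeks.

28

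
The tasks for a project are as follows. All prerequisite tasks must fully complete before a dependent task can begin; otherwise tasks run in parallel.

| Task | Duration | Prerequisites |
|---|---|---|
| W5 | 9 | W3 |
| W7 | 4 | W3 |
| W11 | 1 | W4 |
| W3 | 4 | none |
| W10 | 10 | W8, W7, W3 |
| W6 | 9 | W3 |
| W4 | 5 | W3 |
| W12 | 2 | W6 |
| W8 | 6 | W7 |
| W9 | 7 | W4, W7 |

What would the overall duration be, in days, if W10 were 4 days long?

18

The binding path is W3→W7→W8→W10 = 4+4+6+10 = 24; finish at 24 days.
W10 lies on that path, so at 4 days the path becomes 18 days.
No other chain overtakes it, so the finish is 18 days.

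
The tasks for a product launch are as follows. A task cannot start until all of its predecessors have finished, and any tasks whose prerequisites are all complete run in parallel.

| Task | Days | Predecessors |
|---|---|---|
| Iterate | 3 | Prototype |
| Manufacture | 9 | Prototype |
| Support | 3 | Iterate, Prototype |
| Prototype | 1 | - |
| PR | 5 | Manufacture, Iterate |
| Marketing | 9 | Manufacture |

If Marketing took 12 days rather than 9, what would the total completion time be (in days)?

Actual critical path: Prototype→Manufacture→Marketing = 1+9+9 = 19 ⇒ 19 days.
Marketing is on the critical path; changing it to 12 makes that path 22 days.
That remains the longest chain; total 22 days.

22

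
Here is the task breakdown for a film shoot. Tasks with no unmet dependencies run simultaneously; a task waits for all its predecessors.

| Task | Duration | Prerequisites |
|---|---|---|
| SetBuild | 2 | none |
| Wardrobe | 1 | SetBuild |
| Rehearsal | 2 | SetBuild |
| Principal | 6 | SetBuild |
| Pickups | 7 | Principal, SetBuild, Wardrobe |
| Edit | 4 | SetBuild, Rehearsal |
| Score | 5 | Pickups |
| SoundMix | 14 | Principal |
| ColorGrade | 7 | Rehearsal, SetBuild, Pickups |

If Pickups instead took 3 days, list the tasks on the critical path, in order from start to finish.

SetBuild, Principal, SoundMix

The binding path is SetBuild→Principal→Pickups→ColorGrade = 2+6+7+7 = 22; finish at 22 days.
Since Pickups is critical, the -4 change carries straight to that chain (now 18 days).
Now SetBuild→Principal→SoundMix = 2+6+14 = 22 is longest, so the finish becomes 22 days.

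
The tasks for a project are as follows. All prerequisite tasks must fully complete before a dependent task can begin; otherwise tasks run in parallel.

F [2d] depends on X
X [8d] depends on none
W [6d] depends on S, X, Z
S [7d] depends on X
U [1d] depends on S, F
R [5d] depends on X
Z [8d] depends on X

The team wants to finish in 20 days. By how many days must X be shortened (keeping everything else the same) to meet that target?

2

Current finish: 22 days; target: 20.
X is on every critical path, so each day cut from X cuts the finish by one (this holds down to a finish of 15).
Need 22 − 20 = 2 days off X → X becomes 6 days, finish becomes 20.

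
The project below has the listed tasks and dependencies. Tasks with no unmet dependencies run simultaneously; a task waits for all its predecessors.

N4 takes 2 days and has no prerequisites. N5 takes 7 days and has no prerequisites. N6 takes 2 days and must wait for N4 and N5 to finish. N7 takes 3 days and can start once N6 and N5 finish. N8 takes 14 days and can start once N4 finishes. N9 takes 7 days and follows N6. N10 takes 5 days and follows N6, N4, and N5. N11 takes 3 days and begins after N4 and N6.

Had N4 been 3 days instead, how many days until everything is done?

Actual critical path: N4→N8 = 2+14 = 16 ⇒ 16 days.
N4 lies on that path, so at 3 days the path becomes 17 days.
No other chain overtakes it, so the finish is 17 days.

17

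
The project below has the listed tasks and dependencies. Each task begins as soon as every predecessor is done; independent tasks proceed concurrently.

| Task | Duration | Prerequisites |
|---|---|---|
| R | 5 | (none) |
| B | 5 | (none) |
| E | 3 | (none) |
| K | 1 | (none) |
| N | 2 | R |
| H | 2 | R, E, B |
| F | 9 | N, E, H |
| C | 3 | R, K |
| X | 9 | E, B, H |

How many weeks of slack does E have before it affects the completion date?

R→N→F = 5+2+9 = 16 sets the makespan at 16 weeks.
E finishes as early as 3 and must finish by 5.
Slack of E = 2 − 0 = 2 weeks.

2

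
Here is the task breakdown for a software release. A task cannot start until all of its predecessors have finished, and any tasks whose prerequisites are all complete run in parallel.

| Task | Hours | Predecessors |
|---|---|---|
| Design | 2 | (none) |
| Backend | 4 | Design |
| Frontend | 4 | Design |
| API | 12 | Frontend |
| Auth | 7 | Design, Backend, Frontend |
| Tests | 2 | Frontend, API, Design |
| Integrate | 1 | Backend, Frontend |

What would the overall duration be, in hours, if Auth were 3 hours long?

The binding path is Design→Frontend→API→Tests = 2+4+12+2 = 20; finish at 20 hours.
Auth is off the critical path — its longest chain is 13 hours, giving 7 of slack.
That remains the longest chain; total 20 hours.

20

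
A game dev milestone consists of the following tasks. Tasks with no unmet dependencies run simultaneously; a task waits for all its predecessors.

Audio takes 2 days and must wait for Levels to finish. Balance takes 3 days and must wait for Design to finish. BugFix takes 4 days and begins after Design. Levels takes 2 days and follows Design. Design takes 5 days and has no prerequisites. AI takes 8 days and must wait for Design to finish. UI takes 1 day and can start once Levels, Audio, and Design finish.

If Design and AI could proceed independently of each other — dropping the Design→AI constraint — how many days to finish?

10

Before: longest chain Design→AI = 5+8 = 13, finish 13.
Without Design→AI, AI's earliest start moves from 5 to 0.
The longest chain is now Design→Levels→Audio→UI = 5+2+2+1 = 10, so the plan takes 10 days.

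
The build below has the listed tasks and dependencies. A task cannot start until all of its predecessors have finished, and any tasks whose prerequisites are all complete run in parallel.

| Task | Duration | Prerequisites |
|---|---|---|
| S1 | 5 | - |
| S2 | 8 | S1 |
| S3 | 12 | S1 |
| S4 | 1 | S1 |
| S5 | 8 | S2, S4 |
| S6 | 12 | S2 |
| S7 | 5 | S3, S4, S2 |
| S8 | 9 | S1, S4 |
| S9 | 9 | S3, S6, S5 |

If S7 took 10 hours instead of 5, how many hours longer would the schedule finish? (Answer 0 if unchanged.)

Critical path before the change: S1→S2→S6→S9 = 5+8+12+9 = 34 giving 34 hours.
S7 has 12 hours of float (longest path through it is 22).
That remains the longest chain; total 34 hours.
Change in finish: 34 − 34 = +0 hours.

0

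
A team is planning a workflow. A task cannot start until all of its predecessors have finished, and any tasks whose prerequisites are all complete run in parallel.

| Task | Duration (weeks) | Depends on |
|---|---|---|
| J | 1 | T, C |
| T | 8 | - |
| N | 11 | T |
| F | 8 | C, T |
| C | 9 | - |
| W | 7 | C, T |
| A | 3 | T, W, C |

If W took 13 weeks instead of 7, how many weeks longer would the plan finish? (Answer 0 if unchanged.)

Baseline: C→W→A = 9+7+3 = 19 → 19 weeks.
W is on the critical path; changing it to 13 makes that path 25 weeks.
No other chain overtakes it, so the finish is 25 weeks.
Change in finish: 25 − 19 = +6 weeks.

6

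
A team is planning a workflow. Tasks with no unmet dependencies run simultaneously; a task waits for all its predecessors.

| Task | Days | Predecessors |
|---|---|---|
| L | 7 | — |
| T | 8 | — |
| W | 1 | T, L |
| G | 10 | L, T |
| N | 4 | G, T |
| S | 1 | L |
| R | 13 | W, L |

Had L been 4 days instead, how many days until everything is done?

Critical path before the change: T→W→R = 8+1+13 = 22 giving 22 days.
L has 1 day of float (longest path through it is 21).
That remains the longest chain; total 22 days.

22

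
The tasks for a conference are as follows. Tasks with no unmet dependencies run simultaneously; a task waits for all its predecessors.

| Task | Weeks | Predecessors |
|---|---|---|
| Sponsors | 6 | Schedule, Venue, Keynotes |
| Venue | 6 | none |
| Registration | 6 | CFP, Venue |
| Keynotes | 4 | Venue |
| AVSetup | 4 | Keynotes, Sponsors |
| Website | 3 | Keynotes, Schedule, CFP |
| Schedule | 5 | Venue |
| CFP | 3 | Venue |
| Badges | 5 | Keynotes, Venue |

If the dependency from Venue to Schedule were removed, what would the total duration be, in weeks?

Before: longest chain Venue→Schedule→Sponsors→AVSetup = 6+5+6+4 = 21, finish 21.
Without Venue→Schedule, Schedule's earliest start moves from 6 to 0.
After: Venue→Keynotes→Sponsors→AVSetup = 6+4+6+4 = 20 → 20 weeks.

20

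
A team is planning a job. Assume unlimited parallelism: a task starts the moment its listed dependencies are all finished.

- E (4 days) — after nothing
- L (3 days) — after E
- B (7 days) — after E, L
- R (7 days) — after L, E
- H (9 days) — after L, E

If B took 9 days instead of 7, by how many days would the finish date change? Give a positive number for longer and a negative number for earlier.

Baseline: E→L→H = 4+3+9 = 16 → 16 days.
The longest path through B is only 14 days, so B has float 2.
New critical path: E→L→B = 4+3+9 = 16 ⇒ 16 days.
Change in finish: 16 − 16 = +0 days.

0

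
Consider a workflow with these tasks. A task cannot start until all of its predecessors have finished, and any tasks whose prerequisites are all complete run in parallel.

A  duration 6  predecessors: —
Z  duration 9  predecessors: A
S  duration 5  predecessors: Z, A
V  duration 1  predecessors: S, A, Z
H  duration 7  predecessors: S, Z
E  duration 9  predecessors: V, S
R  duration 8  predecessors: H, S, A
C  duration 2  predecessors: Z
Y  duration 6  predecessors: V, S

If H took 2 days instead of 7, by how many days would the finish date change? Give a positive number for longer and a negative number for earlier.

As given, the longest chain is A→Z→S→H→R = 6+9+5+7+8 = 35, so the finish is 35 days.
H lies on that path, so at 2 days the path becomes 30 days.
Now A→Z→S→V→E = 6+9+5+1+9 = 30 is longest, so the finish becomes 30 days.
Change in finish: 30 − 35 = -5 days.

-5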